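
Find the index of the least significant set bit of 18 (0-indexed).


0b10010. Lowest set bit at position 1

1


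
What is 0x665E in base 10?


665E hex = 26206 decimal

26206


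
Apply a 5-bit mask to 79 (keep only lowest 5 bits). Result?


79 & 31 = 15

15


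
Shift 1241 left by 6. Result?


0b10011011001 << 6 = 0b10011011001000000 = 79424

79424


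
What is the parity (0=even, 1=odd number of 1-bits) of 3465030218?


0b11001110100010000010101001001010 has 13 ones => parity 1

1


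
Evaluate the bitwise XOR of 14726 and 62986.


0b11100110000110 ^ 0b1111011000001010 = 0b1100111110001100 = 53132

53132


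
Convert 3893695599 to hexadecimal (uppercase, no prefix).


3893695599 = E815146F hex

E815146F


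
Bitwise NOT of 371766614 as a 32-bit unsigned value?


~0b10110001010001011010101010110 = 0b11101001110101110100101010101001 = 3923200681 (32-bit unsigned)

3923200681


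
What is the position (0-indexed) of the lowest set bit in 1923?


0b11110000011. Lowest set bit at position 0

0


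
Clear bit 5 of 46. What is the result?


46 & ~(1 << 5) = 14

14


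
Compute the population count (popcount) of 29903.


0b111010011001111 has 10 set bits

10


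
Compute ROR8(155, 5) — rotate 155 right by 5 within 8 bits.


Rotate 0b10011011 right by 5 (8-bit) = 0b11011100 = 220

220


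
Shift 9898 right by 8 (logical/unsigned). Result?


0b10011010101010 >> 8 = 0b100110 = 38

38


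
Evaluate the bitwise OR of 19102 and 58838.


0b100101010011110 | 0b1110010111010110 = 0b1110111111011110 = 61406

61406


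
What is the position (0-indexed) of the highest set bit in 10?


0b1010. Highest set bit at position 3

3


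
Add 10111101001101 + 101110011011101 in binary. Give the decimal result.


10111101001101 + 101110011011101 = 1000110000101010 = 35882

35882


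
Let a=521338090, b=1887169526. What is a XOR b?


521338090 ^ 1887169526 = 1869158172

1869158172


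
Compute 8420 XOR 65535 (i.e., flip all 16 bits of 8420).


8420 ^ 65535 = 57115

57115


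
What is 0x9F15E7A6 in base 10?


9F15E7A6 hex = 2669012902 decimal

2669012902


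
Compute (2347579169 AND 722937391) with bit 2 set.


Step 1: 2347579169 & 722937391 = 184886817
Step 2: 184886817 | (1 << 2) = 184886817 | 4 = 184886821

184886821


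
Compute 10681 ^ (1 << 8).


10681 ^ (1 << 8) = 10681 ^ 256 = 10425

10425


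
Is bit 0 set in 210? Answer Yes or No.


0b11010010, bit 0 = 0. No

No


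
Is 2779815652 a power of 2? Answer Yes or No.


0b10100101101100001001111011100100. Multiple bits set => No

No


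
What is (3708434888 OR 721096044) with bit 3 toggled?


Step 1: 3708434888 | 721096044 = 4294655468
Step 2: 4294655468 ^ (1 << 3) = 4294655468 ^ 8 = 4294655460

4294655460


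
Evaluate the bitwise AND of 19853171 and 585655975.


0b1001011101110111101110011 & 0b100010111010000110011010100111 = 0b1010000110011000100011 = 2647587

2647587


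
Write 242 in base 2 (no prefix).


242 = 11110010 in binary

11110010


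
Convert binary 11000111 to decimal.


11000111 in decimal = 199

199


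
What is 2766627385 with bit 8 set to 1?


2766627385 | (1 << 8) = 2766627385 | 256 = 2766627641

2766627641


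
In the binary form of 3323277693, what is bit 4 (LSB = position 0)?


0b11000110000101010011000101111101, position 4 = 1

1


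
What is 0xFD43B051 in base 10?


FD43B051 hex = 4249071697 decimal

4249071697


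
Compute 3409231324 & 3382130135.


0b11001011001101001011110111011100 & 0b11001001100101110011010111010111 = 0b11001001000101000011010111010100 = 3373544916

3373544916


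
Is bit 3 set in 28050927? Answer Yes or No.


0b1101011000000010111101111, bit 3 = 1. Yes

Yes


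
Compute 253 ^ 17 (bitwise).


0b11111101 ^ 0b10001 = 0b11101100 = 236

236


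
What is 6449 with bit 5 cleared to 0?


6449 & ~(1 << 5) = 6417

6417


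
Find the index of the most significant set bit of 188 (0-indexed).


0b10111100. Highest set bit at position 7

7


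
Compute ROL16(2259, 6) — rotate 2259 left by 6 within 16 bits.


Rotate 0b100011010011 left by 6 (16-bit) = 0b11010011000010 = 13506

13506


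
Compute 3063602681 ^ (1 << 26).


3063602681 ^ (1 << 26) = 3063602681 ^ 67108864 = 2996493817

2996493817


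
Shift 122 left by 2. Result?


0b1111010 << 2 = 0b111101000 = 488

488


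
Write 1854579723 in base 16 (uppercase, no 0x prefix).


1854579723 = 6E8AA40B hex

6E8AA40B


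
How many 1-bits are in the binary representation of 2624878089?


0b10011100011101000111011000001001 has 15 set bits

15


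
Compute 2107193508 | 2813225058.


0b1111101100110010011100010100100 | 0b10100111101011100110100001100010 = 0b11111111101111110111100011100110 = 4290738406

4290738406


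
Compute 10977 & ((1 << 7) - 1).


10977 & 127 = 97

97


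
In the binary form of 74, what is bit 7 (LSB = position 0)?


0b1001010, position 7 = 0

0


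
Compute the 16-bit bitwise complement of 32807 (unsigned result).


~0b1000000000100111 = 0b111111111011000 = 32728 (16-bit unsigned)

32728


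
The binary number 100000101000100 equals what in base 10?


100000101000100 in decimal = 16708

16708


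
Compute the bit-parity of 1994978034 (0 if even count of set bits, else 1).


0b1110110111010001111001011110010 has 19 ones => parity 1

1


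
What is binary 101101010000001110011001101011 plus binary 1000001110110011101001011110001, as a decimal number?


101101010000001110011001101011 + 1000001110110011101001011110001 = 1101111000110101011100101011100 = 1864022364

1864022364


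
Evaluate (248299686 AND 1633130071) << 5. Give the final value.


Step 1: 248299686 & 1633130071 = 4489222
Step 2: 4489222 << 5 = 143655104

143655104


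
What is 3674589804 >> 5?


0b11011011000001011100101001101100 >> 5 = 0b110110110000010111001010011 = 114830931

114830931


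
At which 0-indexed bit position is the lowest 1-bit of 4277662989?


0b11111110111101111111010100001101. Lowest set bit at position 0

0


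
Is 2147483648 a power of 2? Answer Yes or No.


0b10000000000000000000000000000000. Only one bit set => Yes

Yes


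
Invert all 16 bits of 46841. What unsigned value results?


46841 ^ 65535 = 18694

18694


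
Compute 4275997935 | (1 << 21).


4275997935 | (1 << 21) = 4275997935 | 2097152 = 4278095087

4278095087


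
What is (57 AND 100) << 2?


Step 1: 57 & 100 = 32
Step 2: 32 << 2 = 128

128


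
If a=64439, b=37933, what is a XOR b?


64439 ^ 37933 = 28570

28570


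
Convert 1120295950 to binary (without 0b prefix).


1120295950 = 1000010110001100101110000001110 in binary

1000010110001100101110000001110


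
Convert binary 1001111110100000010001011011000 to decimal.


1001111110100000010001011011000 in decimal = 1339040472

1339040472


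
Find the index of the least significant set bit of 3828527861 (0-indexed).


0b11100100001100101011001011110101. Lowest set bit at position 0

0


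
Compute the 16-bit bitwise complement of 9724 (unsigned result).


~0b10010111111100 = 0b1101101000000011 = 55811 (16-bit unsigned)

55811


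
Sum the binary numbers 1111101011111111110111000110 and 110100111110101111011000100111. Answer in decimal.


1111101011111111110111000110 + 110100111110101111011000100111 = 1000100101010101111001111101101 = 1152054253

1152054253


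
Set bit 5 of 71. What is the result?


71 | (1 << 5) = 71 | 32 = 103

103


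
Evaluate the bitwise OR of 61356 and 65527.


0b1110111110101100 | 0b1111111111110111 = 0b1111111111111111 = 65535

65535


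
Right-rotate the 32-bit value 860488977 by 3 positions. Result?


Rotate 0b110011010010100000010100010001 right by 3 (32-bit) = 0b100110011010010100000010100010 = 644432034

644432034


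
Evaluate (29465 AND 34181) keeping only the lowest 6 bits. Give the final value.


Step 1: 29465 & 34181 = 257
Step 2: 257 & 63 = 1

1


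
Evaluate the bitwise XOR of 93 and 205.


0b1011101 ^ 0b11001101 = 0b10010000 = 144

144


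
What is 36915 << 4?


0b1001000000110011 << 4 = 0b10010000001100110000 = 590640

590640


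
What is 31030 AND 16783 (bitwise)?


0b111100100110110 & 0b100000110001111 = 0b100000100000110 = 16646

16646


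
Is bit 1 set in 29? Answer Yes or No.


0b11101, bit 1 = 0. No

No


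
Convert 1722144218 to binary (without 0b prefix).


1722144218 = 1100110101001011101010111011010 in binary

1100110101001011101010111011010


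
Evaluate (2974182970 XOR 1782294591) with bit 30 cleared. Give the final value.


Step 1: 2974182970 ^ 1782294591 = 3682452997
Step 2: 3682452997 & ~(1 << 30) = 2608711173

2608711173


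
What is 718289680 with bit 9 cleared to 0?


718289680 & ~(1 << 9) = 718289168

718289168


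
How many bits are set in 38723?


0b1001011101000011 has 8 set bits

8


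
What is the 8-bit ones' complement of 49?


49 ^ 255 = 206

206


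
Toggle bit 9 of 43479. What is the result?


43479 ^ (1 << 9) = 43479 ^ 512 = 43991

43991


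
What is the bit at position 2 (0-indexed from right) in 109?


0b1101101, position 2 = 1

1


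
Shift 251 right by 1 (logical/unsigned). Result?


0b11111011 >> 1 = 0b1111101 = 125

125


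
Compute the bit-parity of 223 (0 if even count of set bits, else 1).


0b11011111 has 7 ones => parity 1

1


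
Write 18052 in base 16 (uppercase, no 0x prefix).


18052 = 4684 hex

4684


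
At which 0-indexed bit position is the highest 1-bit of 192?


0b11000000. Highest set bit at position 7

7


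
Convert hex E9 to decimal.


E9 hex = 233 decimal

233


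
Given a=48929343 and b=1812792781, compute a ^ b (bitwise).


48929343 ^ 1812792781 = 1860673522

1860673522


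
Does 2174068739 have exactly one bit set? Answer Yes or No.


0b10000001100101011010100000000011. Multiple bits set => No

No


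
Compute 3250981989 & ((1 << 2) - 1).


3250981989 & 3 = 1

1


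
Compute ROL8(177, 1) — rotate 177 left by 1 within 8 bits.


Rotate 0b10110001 left by 1 (8-bit) = 0b1100011 = 99

99


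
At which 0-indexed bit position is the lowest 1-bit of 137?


0b10001001. Lowest set bit at position 0

0


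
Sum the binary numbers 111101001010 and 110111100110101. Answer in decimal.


111101001010 + 110111100110101 = 111111001111111 = 32383

32383


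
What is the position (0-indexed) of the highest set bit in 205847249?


0b1100010001001111101011010001. Highest set bit at position 27

27


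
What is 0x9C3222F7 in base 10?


9C3222F7 hex = 2620531447 decimal

2620531447


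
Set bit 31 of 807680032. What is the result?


807680032 | (1 << 31) = 807680032 | 2147483648 = 2955163680

2955163680


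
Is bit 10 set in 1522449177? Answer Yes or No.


0b1011010101111101011101100011001, bit 10 = 0. No

No


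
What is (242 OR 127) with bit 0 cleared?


Step 1: 242 | 127 = 255
Step 2: 255 & ~(1 << 0) = 254

254


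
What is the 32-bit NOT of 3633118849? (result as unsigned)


~0b11011000100011001111111010000001 = 0b100111011100110000000101111110 = 661848446 (32-bit unsigned)

661848446


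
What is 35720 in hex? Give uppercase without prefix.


35720 = 8B88 hex

8B88


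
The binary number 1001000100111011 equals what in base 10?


1001000100111011 in decimal = 37179

37179


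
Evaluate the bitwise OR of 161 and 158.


0b10100001 | 0b10011110 = 0b10111111 = 191

191


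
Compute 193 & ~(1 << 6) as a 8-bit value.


193 & ~(1 << 6) = 129

129


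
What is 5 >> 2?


0b101 >> 2 = 0b1 = 1

1


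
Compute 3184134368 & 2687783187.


0b10111101110010100000100011100000 & 0b10100000001101000101000100010011 = 0b10100000000000000000000000000000 = 2684354560

2684354560


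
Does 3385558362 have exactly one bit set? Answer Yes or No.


0b11001001110010111000010101011010. Multiple bits set => No

No


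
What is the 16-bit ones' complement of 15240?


15240 ^ 65535 = 50295

50295


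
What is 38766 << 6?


0b1001011101101110 << 6 = 0b1001011101101110000000 = 2481024

2481024


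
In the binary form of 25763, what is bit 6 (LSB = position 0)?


0b110010010100011, position 6 = 0

0


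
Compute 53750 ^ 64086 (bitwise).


0b1101000111110110 ^ 0b1111101001010110 = 0b10101110100000 = 11168

11168


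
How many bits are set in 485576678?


0b11100111100010100111111100110 has 18 set bits

18


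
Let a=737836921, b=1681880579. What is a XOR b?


737836921 ^ 1681880579 = 1338313082

1338313082


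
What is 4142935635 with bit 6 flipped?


4142935635 ^ (1 << 6) = 4142935635 ^ 64 = 4142935571

4142935571


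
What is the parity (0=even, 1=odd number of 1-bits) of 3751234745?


0b11011111100101110100110010111001 has 20 ones => parity 0

0


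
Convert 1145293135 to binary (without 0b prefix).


1145293135 = 1000100010000111100100101001111 in binary

1000100010000111100100101001111


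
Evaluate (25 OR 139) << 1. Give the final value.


Step 1: 25 | 139 = 155
Step 2: 155 << 1 = 310

310


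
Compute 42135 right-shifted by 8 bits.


0b1010010010010111 >> 8 = 0b10100100 = 164

164


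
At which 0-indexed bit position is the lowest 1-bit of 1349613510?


0b1010000011100010111011111000110. Lowest set bit at position 1

1


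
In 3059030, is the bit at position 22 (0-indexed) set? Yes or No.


0b1011101010110101010110, bit 22 = 0. No

No


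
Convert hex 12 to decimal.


12 hex = 18 decimal

18


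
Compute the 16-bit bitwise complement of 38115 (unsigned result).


~0b1001010011100011 = 0b110101100011100 = 27420 (16-bit unsigned)

27420


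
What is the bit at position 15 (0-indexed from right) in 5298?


0b1010010110010, position 15 = 0

0


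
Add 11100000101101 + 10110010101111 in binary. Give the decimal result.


11100000101101 + 10110010101111 = 110010011011100 = 25820

25820


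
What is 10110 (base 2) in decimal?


10110 in decimal = 22

22


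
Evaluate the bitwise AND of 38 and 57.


0b100110 & 0b111001 = 0b100000 = 32

32


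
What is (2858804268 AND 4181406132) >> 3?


Step 1: 2858804268 & 4181406132 = 2820743204
Step 2: 2820743204 >> 3 = 352592900

352592900


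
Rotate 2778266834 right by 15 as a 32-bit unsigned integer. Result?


Rotate 0b10100101100110001111110011010010 right by 15 (32-bit) = 0b11111001101001010100101100110001 = 4188359473

4188359473


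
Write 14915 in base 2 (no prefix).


14915 = 11101001000011 in binary

11101001000011


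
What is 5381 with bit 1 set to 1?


5381 | (1 << 1) = 5381 | 2 = 5383

5383


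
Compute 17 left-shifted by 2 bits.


0b10001 << 2 = 0b1000100 = 68

68


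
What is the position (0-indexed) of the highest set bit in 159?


0b10011111. Highest set bit at position 7

7


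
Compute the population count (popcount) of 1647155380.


0b1100010001011011001100010110100 has 14 set bits

14


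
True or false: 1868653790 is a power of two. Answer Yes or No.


0b1101111011000010110010011011110. Multiple bits set => No

No


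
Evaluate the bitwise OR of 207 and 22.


0b11001111 | 0b10110 = 0b11011111 = 223

223


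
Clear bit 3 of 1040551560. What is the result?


1040551560 & ~(1 << 3) = 1040551552

1040551552


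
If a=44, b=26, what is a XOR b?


44 ^ 26 = 54

54


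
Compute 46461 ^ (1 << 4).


46461 ^ (1 << 4) = 46461 ^ 16 = 46445

46445


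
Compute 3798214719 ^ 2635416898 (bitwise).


0b11100010011001000010100000111111 ^ 0b10011101000101010100010101000010 = 0b1111111011100010110110101111101 = 2138140029

2138140029


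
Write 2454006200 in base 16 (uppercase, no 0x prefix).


2454006200 = 924529B8 hex

924529B8


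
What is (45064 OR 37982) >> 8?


Step 1: 45064 | 37982 = 46174
Step 2: 46174 >> 8 = 180

180


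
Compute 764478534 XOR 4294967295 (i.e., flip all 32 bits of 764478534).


764478534 ^ 4294967295 = 3530488761

3530488761


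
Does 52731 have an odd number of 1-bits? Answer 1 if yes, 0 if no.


0b1100110111111011 has 12 ones => parity 0

0


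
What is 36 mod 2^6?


36 & 63 = 36

36


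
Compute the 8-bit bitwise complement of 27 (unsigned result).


~0b11011 = 0b11100100 = 228 (8-bit unsigned)

228


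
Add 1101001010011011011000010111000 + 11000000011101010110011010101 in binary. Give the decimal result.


1101001010011011011000010111000 + 11000000011101010110011010101 = 10000001010111000101110110001101 = 2170314125

2170314125


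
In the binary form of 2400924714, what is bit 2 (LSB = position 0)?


0b10001111000110110011010000101010, position 2 = 0

0


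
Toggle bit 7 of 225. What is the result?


225 ^ (1 << 7) = 225 ^ 128 = 97

97


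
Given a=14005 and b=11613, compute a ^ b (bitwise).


14005 ^ 11613 = 7144

7144


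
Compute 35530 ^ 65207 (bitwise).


0b1000101011001010 ^ 0b1111111010110111 = 0b111010001111101 = 29821

29821


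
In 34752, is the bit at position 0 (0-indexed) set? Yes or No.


0b1000011111000000, bit 0 = 0. No

No


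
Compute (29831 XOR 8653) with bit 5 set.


Step 1: 29831 ^ 8653 = 21834
Step 2: 21834 | (1 << 5) = 21834 | 32 = 21866

21866


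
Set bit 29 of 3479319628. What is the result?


3479319628 | (1 << 29) = 3479319628 | 536870912 = 4016190540

4016190540


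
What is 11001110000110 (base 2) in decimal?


11001110000110 in decimal = 13190

13190


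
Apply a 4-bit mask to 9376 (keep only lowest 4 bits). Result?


9376 & 15 = 0

0


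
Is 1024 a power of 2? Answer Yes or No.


0b10000000000. Only one bit set => Yes

Yes


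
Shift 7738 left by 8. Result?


0b1111000111010 << 8 = 0b111100011101000000000 = 1980928

1980928


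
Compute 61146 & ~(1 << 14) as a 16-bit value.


61146 & ~(1 << 14) = 44762

44762


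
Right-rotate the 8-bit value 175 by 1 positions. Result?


Rotate 0b10101111 right by 1 (8-bit) = 0b11010111 = 215

215


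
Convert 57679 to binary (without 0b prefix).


57679 = 1110000101001111 in binary

1110000101001111


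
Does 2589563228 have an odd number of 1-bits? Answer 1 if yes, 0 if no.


0b10011010010110011001100101011100 has 16 ones => parity 0

0


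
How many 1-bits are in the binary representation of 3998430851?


0b11101110010100110011011010000011 has 17 set bits

17


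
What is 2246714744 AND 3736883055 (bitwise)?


0b10000101111010100010010101111000 & 0b11011110101111000100111101101111 = 0b10000100101010000000010101101000 = 2225603944

2225603944


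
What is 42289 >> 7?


0b1010010100110001 >> 7 = 0b101001010 = 330

330


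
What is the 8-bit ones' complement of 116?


116 ^ 255 = 139

139


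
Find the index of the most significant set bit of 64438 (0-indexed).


0b1111101110110110. Highest set bit at position 15

15


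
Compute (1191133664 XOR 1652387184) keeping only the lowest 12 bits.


Step 1: 1191133664 ^ 1652387184 = 612510864
Step 2: 612510864 & 4095 = 3216

3216


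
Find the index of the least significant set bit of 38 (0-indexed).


0b100110. Lowest set bit at position 1

1


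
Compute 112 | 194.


0b1110000 | 0b11000010 = 0b11110010 = 242

242


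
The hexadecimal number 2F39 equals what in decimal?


2F39 hex = 12089 decimal

12089


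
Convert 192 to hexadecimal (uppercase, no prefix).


192 = C0 hex

C0


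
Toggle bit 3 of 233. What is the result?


233 ^ (1 << 3) = 233 ^ 8 = 225

225


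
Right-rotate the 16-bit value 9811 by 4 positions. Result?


Rotate 0b10011001010011 right by 4 (16-bit) = 0b11001001100101 = 12901

12901


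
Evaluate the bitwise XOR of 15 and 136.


0b1111 ^ 0b10001000 = 0b10000111 = 135

135


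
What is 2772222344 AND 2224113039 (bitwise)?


0b10100101001111001100000110001000 & 0b10000100100100010100010110001111 = 0b10000100000100000100000110001000 = 2215657864

2215657864


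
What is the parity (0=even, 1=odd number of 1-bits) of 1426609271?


0b1010101000010000101010001110111 has 14 ones => parity 0

0


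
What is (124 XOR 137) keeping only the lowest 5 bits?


Step 1: 124 ^ 137 = 245
Step 2: 245 & 31 = 21

21


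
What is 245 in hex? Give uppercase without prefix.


245 = F5 hex

F5


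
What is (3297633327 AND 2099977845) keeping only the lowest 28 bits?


Step 1: 3297633327 & 2099977845 = 1141441573
Step 2: 1141441573 & 268435455 = 67699749

67699749


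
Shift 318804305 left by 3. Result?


0b10011000000001001000101010001 << 3 = 0b10011000000001001000101010001000 = 2550434440

2550434440


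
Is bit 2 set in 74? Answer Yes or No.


0b1001010, bit 2 = 0. No

No


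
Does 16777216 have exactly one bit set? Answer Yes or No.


0b1000000000000000000000000. Only one bit set => Yes

Yes


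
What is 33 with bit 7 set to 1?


33 | (1 << 7) = 33 | 128 = 161

161


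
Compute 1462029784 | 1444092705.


0b1010111001001001100110111011000 | 0b1010110000100110001101100100001 = 0b1010111001101111101111111111001 = 1463279609

1463279609


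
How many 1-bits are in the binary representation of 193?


0b11000001 has 3 set bits

3


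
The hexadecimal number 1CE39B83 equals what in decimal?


1CE39B83 hex = 484678531 decimal

484678531


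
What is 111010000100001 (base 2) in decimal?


111010000100001 in decimal = 29729

29729


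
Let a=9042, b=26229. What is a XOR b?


9042 ^ 26229 = 17703

17703


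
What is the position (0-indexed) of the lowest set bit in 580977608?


0b100010101000010000001111001000. Lowest set bit at position 3

3


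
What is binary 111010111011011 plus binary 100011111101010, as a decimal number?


111010111011011 + 100011111101010 = 1011110111000101 = 48581

48581


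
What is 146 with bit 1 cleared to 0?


146 & ~(1 << 1) = 144

144


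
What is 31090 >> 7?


0b111100101110010 >> 7 = 0b11110010 = 242

242


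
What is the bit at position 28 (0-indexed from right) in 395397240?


0b10111100100010100100001111000, position 28 = 1

1


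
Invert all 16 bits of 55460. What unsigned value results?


55460 ^ 65535 = 10075

10075


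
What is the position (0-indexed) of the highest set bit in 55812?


0b1101101000000100. Highest set bit at position 15

15


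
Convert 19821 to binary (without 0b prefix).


19821 = 100110101101101 in binary

100110101101101


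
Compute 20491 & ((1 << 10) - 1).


20491 & 1023 = 11

11


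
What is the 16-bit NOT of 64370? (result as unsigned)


~0b1111101101110010 = 0b10010001101 = 1165 (16-bit unsigned)

1165


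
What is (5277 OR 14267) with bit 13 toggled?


Step 1: 5277 | 14267 = 14271
Step 2: 14271 ^ (1 << 13) = 14271 ^ 8192 = 6079

6079


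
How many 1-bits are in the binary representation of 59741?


0b1110100101011101 has 10 set bits

10


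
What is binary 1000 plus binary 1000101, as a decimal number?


1000 + 1000101 = 1001101 = 77

77


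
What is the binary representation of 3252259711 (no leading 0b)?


3252259711 = 11000001110110011000101101111111 in binary

11000001110110011000101101111111


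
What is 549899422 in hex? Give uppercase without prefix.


549899422 = 20C6CC9E hex

20C6CC9E


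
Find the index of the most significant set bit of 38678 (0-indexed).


0b1001011100010110. Highest set bit at position 15

15


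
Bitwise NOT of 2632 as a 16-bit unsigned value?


~0b101001001000 = 0b1111010110110111 = 62903 (16-bit unsigned)

62903


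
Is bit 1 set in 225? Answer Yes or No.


0b11100001, bit 1 = 0. No

No


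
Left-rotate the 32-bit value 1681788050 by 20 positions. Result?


Rotate 0b1100100001111100000110010010010 left by 20 (32-bit) = 0b11001001001001100100001111100000 = 3374728160

3374728160


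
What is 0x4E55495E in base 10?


4E55495E hex = 1314212190 decimal

1314212190


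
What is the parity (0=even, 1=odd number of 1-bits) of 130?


0b10000010 has 2 ones => parity 0

0


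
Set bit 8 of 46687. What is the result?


46687 | (1 << 8) = 46687 | 256 = 46943

46943


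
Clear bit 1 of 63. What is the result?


63 & ~(1 << 1) = 61

61


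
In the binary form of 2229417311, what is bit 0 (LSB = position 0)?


0b10000100111000100011010101011111, position 0 = 1

1


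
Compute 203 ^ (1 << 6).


203 ^ (1 << 6) = 203 ^ 64 = 139

139


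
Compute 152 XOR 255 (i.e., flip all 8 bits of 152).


152 ^ 255 = 103

103


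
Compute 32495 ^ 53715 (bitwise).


0b111111011101111 ^ 0b1101000111010011 = 0b1010111100111100 = 44860

44860


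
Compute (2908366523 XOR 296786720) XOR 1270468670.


Step 1: 2908366523 ^ 296786720 = 3169500571
Step 2: 3169500571 ^ 1270468670 = 4149439909

4149439909


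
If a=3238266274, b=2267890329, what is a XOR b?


3238266274 ^ 2267890329 = 1177110331

1177110331


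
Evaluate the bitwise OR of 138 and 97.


0b10001010 | 0b1100001 = 0b11101011 = 235

235


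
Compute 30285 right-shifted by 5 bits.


0b111011001001101 >> 5 = 0b1110110010 = 946

946


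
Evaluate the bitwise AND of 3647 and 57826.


0b111000111111 & 0b1110000111100010 = 0b100010 = 34

34


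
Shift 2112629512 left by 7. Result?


0b1111101111011000010101100001000 << 7 = 0b11111011110110000101011000010000000000 = 270416577536

270416577536


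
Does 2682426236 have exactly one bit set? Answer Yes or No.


0b10011111111000101001001101111100. Multiple bits set => No

No


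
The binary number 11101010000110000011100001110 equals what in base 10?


11101010000110000011100001110 in decimal = 490931982

490931982


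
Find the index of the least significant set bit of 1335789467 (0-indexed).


0b1001111100111101000011110011011. Lowest set bit at position 0

0


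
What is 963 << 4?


0b1111000011 << 4 = 0b11110000110000 = 15408

15408


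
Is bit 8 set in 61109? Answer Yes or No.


0b1110111010110101, bit 8 = 0. No

No


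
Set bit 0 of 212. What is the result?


212 | (1 << 0) = 212 | 1 = 213

213


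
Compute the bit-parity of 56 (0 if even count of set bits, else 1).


0b111000 has 3 ones => parity 1

1


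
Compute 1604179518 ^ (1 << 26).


1604179518 ^ (1 << 26) = 1604179518 ^ 67108864 = 1537070654

1537070654


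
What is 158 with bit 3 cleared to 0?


158 & ~(1 << 3) = 150

150


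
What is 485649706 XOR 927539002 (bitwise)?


0b11100111100100110110100101010 ^ 0b110111010010010001111100111010 = 0b101011101110110111001000010000 = 733704720

733704720


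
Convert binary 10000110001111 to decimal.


10000110001111 in decimal = 8591

8591


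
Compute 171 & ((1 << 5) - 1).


171 & 31 = 11

11


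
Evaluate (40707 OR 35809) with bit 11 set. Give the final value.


Step 1: 40707 | 35809 = 40931
Step 2: 40931 | (1 << 11) = 40931 | 2048 = 40931

40931


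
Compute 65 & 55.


0b1000001 & 0b110111 = 0b1 = 1

1


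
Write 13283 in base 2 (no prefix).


13283 = 11001111100011 in binary

11001111100011


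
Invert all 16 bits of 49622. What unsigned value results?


49622 ^ 65535 = 15913

15913


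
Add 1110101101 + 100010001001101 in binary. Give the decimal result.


1110101101 + 100010001001101 = 100011111111010 = 18426

18426


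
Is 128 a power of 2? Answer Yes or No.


0b10000000. Only one bit set => Yes

Yes


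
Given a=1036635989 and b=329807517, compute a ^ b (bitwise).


1036635989 ^ 329807517 = 778156488

778156488


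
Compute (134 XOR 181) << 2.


Step 1: 134 ^ 181 = 51
Step 2: 51 << 2 = 204

204


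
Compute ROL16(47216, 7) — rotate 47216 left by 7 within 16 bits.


Rotate 0b1011100001110000 left by 7 (16-bit) = 0b11100001011100 = 14428

14428


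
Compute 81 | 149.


0b1010001 | 0b10010101 = 0b11010101 = 213

213


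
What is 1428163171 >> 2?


0b1010101001000000000101001100011 >> 2 = 0b10101010010000000001010011000 = 357040792

357040792


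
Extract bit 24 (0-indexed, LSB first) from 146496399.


0b1000101110110101101110001111, position 24 = 0

0


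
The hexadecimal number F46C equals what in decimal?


F46C hex = 62572 decimal

62572


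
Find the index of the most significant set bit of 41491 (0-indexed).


0b1010001000010011. Highest set bit at position 15

15


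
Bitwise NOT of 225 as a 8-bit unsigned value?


~0b11100001 = 0b11110 = 30 (8-bit unsigned)

30


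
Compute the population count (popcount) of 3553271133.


0b11010011110010101001110101011101 has 19 set bits

19


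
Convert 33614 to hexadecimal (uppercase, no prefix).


33614 = 834E hex

834E


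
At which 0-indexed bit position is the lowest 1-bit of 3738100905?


0b11011110110011101110010010101001. Lowest set bit at position 0

0


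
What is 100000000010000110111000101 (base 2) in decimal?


100000000010000110111000101 in decimal = 67177925

67177925


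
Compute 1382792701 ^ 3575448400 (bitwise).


0b1010010011010111011110111111101 ^ 0b11010101000111010000001101010000 = 0b10000111011101101011111010101101 = 2272706221

2272706221


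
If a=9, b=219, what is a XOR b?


9 ^ 219 = 210

210


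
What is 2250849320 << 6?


0b10000110001010010011110000101000 << 6 = 0b10000110001010010011110000101000000000 = 144054356480

144054356480


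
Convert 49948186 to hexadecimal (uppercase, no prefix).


49948186 = 2FA261A hex

2FA261A


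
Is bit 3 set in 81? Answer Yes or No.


0b1010001, bit 3 = 0. No

No


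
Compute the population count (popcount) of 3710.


0b111001111110 has 9 set bits

9


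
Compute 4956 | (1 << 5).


4956 | (1 << 5) = 4956 | 32 = 4988

4988


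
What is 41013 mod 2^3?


41013 & 7 = 5

5


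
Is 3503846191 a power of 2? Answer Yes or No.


0b11010000110110000111001100101111. Multiple bits set => No

No


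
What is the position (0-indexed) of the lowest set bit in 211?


0b11010011. Lowest set bit at position 0

0


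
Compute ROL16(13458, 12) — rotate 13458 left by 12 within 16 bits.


Rotate 0b11010010010010 left by 12 (16-bit) = 0b10001101001001 = 9033

9033


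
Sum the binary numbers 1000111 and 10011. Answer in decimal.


1000111 + 10011 = 1011010 = 90

90


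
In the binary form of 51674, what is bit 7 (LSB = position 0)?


0b1100100111011010, position 7 = 1

1


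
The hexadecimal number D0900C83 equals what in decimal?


D0900C83 hex = 3499101315 decimal

3499101315


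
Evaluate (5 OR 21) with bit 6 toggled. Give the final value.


Step 1: 5 | 21 = 21
Step 2: 21 ^ (1 << 6) = 21 ^ 64 = 85

85


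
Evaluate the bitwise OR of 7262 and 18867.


0b1110001011110 | 0b100100110110011 = 0b101110111111111 = 24063

24063


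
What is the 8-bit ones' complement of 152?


152 ^ 255 = 103

103


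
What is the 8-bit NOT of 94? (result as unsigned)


~0b1011110 = 0b10100001 = 161 (8-bit unsigned)

161


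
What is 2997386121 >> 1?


0b10110010101010000111101110001001 >> 1 = 0b1011001010101000011110111000100 = 1498693060

1498693060


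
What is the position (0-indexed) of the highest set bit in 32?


0b100000. Highest set bit at position 5

5


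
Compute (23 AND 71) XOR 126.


Step 1: 23 & 71 = 7
Step 2: 7 ^ 126 = 121

121


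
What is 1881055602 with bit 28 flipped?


1881055602 ^ (1 << 28) = 1881055602 ^ 268435456 = 1612620146

1612620146


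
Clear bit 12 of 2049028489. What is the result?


2049028489 & ~(1 << 12) = 2049024393

2049024393


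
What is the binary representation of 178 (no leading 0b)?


178 = 10110010 in binary

10110010


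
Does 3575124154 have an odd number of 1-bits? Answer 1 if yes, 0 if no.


0b11010101000110000001000010111010 has 13 ones => parity 1

1


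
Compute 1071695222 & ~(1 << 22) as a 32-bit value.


1071695222 & ~(1 << 22) = 1067500918

1067500918


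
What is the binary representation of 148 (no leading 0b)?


148 = 10010100 in binary

10010100


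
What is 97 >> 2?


0b1100001 >> 2 = 0b11000 = 24

24


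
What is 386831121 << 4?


0b10111000011101001001100010001 << 4 = 0b101110000111010010011000100010000 = 6189297936

6189297936


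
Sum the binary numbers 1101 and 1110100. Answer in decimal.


1101 + 1110100 = 10000001 = 129

129


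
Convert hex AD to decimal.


AD hex = 173 decimal

173


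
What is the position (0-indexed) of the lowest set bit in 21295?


0b101001100101111. Lowest set bit at position 0

0


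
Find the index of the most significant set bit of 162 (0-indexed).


0b10100010. Highest set bit at position 7

7


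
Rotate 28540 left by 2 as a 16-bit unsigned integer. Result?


Rotate 0b110111101111100 left by 2 (16-bit) = 0b1011110111110001 = 48625

48625


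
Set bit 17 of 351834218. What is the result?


351834218 | (1 << 17) = 351834218 | 131072 = 351965290

351965290


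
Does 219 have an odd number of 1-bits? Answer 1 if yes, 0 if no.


0b11011011 has 6 ones => parity 0

0


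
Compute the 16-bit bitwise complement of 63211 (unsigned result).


~0b1111011011101011 = 0b100100010100 = 2324 (16-bit unsigned)

2324


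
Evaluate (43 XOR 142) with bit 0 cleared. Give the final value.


Step 1: 43 ^ 142 = 165
Step 2: 165 & ~(1 << 0) = 164

164


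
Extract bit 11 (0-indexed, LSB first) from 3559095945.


0b11010100001000110111111010001001, position 11 = 1

1


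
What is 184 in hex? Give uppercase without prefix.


184 = B8 hex

B8


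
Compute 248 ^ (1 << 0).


248 ^ (1 << 0) = 248 ^ 1 = 249

249


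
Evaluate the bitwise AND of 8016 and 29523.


0b1111101010000 & 0b111001101010011 = 0b1001101010000 = 4944

4944


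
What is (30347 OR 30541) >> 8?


Step 1: 30347 | 30541 = 30671
Step 2: 30671 >> 8 = 119

119


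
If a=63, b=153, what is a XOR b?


63 ^ 153 = 166

166


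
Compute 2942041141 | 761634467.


0b10101111010110111111110000110101 | 0b101101011001011001111010100011 = 0b10101111011111111111111010110111 = 2944401079

2944401079


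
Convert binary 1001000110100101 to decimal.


1001000110100101 in decimal = 37285

37285


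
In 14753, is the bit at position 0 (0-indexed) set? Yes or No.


0b11100110100001, bit 0 = 1. Yes

Yes


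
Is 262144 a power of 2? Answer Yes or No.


0b1000000000000000000. Only one bit set => Yes

Yes


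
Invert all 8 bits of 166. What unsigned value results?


166 ^ 255 = 89

89


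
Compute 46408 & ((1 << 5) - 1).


46408 & 31 = 8

8


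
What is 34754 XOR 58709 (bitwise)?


0b1000011111000010 ^ 0b1110010101010101 = 0b110001010010111 = 25239

25239


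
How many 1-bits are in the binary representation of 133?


0b10000101 has 3 set bits

3


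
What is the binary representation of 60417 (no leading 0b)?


60417 = 1110110000000001 in binary

1110110000000001


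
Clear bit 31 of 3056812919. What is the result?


3056812919 & ~(1 << 31) = 909329271

909329271


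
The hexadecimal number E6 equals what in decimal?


E6 hex = 230 decimal

230


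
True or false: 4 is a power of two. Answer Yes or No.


0b100. Only one bit set => Yes

Yes


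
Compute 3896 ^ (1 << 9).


3896 ^ (1 << 9) = 3896 ^ 512 = 3384

3384


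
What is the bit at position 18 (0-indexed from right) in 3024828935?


0b10110100010010110011101000000111, position 18 = 0

0


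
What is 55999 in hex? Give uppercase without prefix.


55999 = DABF hex

DABF


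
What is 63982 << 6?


0b1111100111101110 << 6 = 0b1111100111101110000000 = 4094848

4094848


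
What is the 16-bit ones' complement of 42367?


42367 ^ 65535 = 23168

23168


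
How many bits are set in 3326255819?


0b11000110010000101010001011001011 has 14 set bits

14


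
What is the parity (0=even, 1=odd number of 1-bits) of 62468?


0b1111010000000100 has 6 ones => parity 0

0


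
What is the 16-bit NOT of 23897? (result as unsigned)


~0b101110101011001 = 0b1010001010100110 = 41638 (16-bit unsigned)

41638


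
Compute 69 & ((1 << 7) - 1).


69 & 127 = 69

69


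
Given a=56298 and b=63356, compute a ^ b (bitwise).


56298 ^ 63356 = 11414

11414


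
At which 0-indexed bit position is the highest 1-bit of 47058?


0b1011011111010010. Highest set bit at position 15

15


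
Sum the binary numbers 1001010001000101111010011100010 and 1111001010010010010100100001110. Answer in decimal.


1001010001000101111010011100010 + 1111001010010010010100100001110 = 11000011011011000001110111110000 = 3278642672

3278642672


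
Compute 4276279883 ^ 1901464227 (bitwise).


0b11111110111000101101101001001011 ^ 0b1110001010101100000101010100011 = 0b10001111101101001101000011101000 = 2410991848

2410991848


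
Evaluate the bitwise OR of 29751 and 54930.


0b111010000110111 | 0b1101011010010010 = 0b1111011010110111 = 63159

63159


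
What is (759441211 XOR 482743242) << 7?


Step 1: 759441211 ^ 482743242 = 830616817
Step 2: 830616817 << 7 = 106318952576

106318952576


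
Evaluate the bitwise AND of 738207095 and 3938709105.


0b101100000000000010010101110111 & 0b11101010110000111110111001110001 = 0b101000000000000010010001110001 = 671097969

671097969


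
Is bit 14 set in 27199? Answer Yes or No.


0b110101000111111, bit 14 = 1. Yes

Yes


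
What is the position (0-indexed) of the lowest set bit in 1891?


0b11101100011. Lowest set bit at position 0

0


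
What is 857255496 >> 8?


0b110011000110001010111001001000 >> 8 = 0b1100110001100010101110 = 3348654

3348654


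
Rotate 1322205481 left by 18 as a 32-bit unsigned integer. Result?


Rotate 0b1001110110011110100000100101001 left by 18 (32-bit) = 0b100101001010011101100111101 = 77937469

77937469


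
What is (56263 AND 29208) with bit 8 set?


Step 1: 56263 & 29208 = 20992
Step 2: 20992 | (1 << 8) = 20992 | 256 = 21248

21248


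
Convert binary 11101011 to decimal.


11101011 in decimal = 235

235


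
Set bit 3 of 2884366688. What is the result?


2884366688 | (1 << 3) = 2884366688 | 8 = 2884366696

2884366696


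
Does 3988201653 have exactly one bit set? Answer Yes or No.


0b11101101101101110010000010110101. Multiple bits set => No

No


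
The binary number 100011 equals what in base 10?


100011 in decimal = 35

35


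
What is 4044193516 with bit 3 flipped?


4044193516 ^ (1 << 3) = 4044193516 ^ 8 = 4044193508

4044193508


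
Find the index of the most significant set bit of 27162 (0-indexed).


0b110101000011010. Highest set bit at position 14

14


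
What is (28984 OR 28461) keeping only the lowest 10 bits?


Step 1: 28984 | 28461 = 32573
Step 2: 32573 & 1023 = 829

829
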